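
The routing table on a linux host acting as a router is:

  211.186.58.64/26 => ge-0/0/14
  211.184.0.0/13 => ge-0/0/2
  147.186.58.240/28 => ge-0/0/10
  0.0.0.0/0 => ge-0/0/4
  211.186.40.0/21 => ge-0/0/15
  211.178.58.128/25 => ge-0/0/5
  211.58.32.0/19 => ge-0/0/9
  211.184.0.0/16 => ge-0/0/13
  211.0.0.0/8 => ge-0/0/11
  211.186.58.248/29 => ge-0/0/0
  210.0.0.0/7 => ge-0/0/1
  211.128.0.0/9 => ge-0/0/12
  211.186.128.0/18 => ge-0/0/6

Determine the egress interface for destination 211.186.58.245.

Routes whose prefix contains 211.186.58.245:
  0.0.0.0/0 (default, matches everything) -> ge-0/0/4
  210.0.0.0/7 (210.0.0.0 - 211.255.255.255) -> ge-0/0/1
  211.0.0.0/8 (211.0.0.0 - 211.255.255.255) -> ge-0/0/11
  211.128.0.0/9 (211.128.0.0 - 211.255.255.255) -> ge-0/0/12
  211.184.0.0/13 (211.184.0.0 - 211.191.255.255) -> ge-0/0/2
More-specific entries that do NOT match:
  211.186.58.248/29 (211.186.58.248 - 211.186.58.255) does not contain 211.186.58.245
  147.186.58.240/28 (147.186.58.240 - 147.186.58.255) does not contain 211.186.58.245
  211.186.58.64/26 (211.186.58.64 - 211.186.58.127) does not contain 211.186.58.245
  211.178.58.128/25 (211.178.58.128 - 211.178.58.255) does not contain 211.186.58.245
  211.186.40.0/21 (211.186.40.0 - 211.186.47.255) does not contain 211.186.58.245
  211.58.32.0/19 (211.58.32.0 - 211.58.63.255) does not contain 211.186.58.245
  211.186.128.0/18 (211.186.128.0 - 211.186.191.255) does not contain 211.186.58.245
  211.184.0.0/16 (211.184.0.0 - 211.184.255.255) does not contain 211.186.58.245
Longest matching prefix is /13 -> interface ge-0/0/2.

ge-0/0/2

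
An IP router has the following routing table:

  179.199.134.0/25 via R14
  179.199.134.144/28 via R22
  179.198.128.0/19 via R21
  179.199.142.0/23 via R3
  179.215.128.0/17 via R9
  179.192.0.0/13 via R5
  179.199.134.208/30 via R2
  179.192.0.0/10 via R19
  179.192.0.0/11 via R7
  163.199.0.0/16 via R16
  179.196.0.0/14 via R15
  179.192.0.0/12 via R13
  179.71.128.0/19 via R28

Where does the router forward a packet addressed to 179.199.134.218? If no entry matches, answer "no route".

Routes whose prefix contains 179.199.134.218:
  179.192.0.0/10 (179.192.0.0 - 179.255.255.255) -> R19
  179.192.0.0/11 (179.192.0.0 - 179.223.255.255) -> R7
  179.192.0.0/12 (179.192.0.0 - 179.207.255.255) -> R13
  179.192.0.0/13 (179.192.0.0 - 179.199.255.255) -> R5
  179.196.0.0/14 (179.196.0.0 - 179.199.255.255) -> R15
More-specific entries that do NOT match:
  179.199.134.208/30 (179.199.134.208 - 179.199.134.211) does not contain 179.199.134.218
  179.199.134.144/28 (179.199.134.144 - 179.199.134.159) does not contain 179.199.134.218
  179.199.134.0/25 (179.199.134.0 - 179.199.134.127) does not contain 179.199.134.218
  179.199.142.0/23 (179.199.142.0 - 179.199.143.255) does not contain 179.199.134.218
  179.198.128.0/19 (179.198.128.0 - 179.198.159.255) does not contain 179.199.134.218
  179.71.128.0/19 (179.71.128.0 - 179.71.159.255) does not contain 179.199.134.218
  179.215.128.0/17 (179.215.128.0 - 179.215.255.255) does not contain 179.199.134.218
  163.199.0.0/16 (163.199.0.0 - 163.199.255.255) does not contain 179.199.134.218
Longest matching prefix is /14 -> next hop R15.

R15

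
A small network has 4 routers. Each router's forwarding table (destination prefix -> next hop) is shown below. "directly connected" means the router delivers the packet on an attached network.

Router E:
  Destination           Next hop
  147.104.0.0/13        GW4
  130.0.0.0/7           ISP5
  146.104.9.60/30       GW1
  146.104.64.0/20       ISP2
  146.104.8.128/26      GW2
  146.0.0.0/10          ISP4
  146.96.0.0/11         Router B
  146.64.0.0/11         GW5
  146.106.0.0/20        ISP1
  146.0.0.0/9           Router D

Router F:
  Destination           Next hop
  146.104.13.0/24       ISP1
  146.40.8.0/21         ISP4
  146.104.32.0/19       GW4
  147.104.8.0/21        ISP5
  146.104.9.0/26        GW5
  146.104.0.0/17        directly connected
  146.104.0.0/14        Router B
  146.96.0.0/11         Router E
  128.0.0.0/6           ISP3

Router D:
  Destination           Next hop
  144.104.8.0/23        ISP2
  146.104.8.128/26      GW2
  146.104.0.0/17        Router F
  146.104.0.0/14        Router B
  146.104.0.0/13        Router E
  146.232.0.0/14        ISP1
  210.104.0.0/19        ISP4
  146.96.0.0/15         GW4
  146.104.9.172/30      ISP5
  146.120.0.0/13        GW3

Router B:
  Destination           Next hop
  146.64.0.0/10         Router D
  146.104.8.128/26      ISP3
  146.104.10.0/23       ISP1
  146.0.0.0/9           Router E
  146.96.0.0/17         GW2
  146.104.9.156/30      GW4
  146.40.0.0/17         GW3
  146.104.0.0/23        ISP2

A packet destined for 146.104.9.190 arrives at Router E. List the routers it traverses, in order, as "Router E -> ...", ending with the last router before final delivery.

Router E -> Router B -> Router D -> Router F

At Router E: longest match for 146.104.9.190 is 146.96.0.0/11 -> Router B
At Router B: longest match for 146.104.9.190 is 146.64.0.0/10 -> Router D
At Router D: longest match for 146.104.9.190 is 146.104.0.0/17 -> Router F
At Router F: longest match for 146.104.9.190 is 146.104.0.0/17 -> directly connected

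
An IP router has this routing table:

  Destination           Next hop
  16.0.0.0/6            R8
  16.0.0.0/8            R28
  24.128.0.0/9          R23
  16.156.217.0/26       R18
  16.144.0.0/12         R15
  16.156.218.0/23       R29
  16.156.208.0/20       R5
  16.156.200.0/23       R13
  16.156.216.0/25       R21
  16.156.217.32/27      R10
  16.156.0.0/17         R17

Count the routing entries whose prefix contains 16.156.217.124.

Prefixes containing 16.156.217.124:
  16.0.0.0/6 (16.0.0.0 - 19.255.255.255)
  16.0.0.0/8 (16.0.0.0 - 16.255.255.255)
  16.144.0.0/12 (16.144.0.0 - 16.159.255.255)
  16.156.208.0/20 (16.156.208.0 - 16.156.223.255)
Total matching entries: 4.

4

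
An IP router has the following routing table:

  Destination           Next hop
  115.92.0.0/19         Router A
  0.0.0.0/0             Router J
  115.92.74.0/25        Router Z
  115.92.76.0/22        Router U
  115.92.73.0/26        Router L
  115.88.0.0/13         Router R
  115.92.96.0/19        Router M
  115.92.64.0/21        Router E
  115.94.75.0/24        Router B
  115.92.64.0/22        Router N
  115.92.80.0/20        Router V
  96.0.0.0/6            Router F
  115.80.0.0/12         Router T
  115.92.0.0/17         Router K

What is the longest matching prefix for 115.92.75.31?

115.92.0.0/17

Entries matching 115.92.75.31:
  0.0.0.0/0 (default, matches everything)
  115.80.0.0/12 (115.80.0.0 - 115.95.255.255)
  115.88.0.0/13 (115.88.0.0 - 115.95.255.255)
  115.92.0.0/17 (115.92.0.0 - 115.92.127.255)
Most specific is 115.92.0.0/17.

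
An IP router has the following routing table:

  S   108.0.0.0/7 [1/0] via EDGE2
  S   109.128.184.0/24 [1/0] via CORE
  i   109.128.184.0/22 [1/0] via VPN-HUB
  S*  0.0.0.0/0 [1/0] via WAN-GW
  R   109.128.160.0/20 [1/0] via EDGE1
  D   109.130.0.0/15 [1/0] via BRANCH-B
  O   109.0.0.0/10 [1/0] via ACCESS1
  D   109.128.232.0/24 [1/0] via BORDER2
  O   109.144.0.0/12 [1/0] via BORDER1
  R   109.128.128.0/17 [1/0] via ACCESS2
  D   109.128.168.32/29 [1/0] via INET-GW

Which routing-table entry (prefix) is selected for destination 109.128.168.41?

109.128.160.0/20

Entries matching 109.128.168.41:
  0.0.0.0/0 (default, matches everything)
  108.0.0.0/7 (108.0.0.0 - 109.255.255.255)
  109.128.128.0/17 (109.128.128.0 - 109.128.255.255)
  109.128.160.0/20 (109.128.160.0 - 109.128.175.255)
Most specific is 109.128.160.0/20.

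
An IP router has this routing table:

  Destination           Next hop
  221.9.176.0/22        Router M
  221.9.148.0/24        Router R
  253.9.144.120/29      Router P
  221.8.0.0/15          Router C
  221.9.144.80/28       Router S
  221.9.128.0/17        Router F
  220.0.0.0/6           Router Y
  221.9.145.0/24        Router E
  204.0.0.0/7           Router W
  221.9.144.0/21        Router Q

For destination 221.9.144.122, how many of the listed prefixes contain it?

4

Prefixes containing 221.9.144.122:
  220.0.0.0/6 (220.0.0.0 - 223.255.255.255)
  221.8.0.0/15 (221.8.0.0 - 221.9.255.255)
  221.9.128.0/17 (221.9.128.0 - 221.9.255.255)
  221.9.144.0/21 (221.9.144.0 - 221.9.151.255)
Total matching entries: 4.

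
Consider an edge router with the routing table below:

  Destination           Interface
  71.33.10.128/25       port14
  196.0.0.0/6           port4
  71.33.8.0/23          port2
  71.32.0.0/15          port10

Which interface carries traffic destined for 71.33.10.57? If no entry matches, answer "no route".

port10

Routes whose prefix contains 71.33.10.57:
  71.32.0.0/15 (71.32.0.0 - 71.33.255.255) -> port10
More-specific entries that do NOT match:
  71.33.10.128/25 (71.33.10.128 - 71.33.10.255) does not contain 71.33.10.57
  71.33.8.0/23 (71.33.8.0 - 71.33.9.255) does not contain 71.33.10.57
Longest matching prefix is /15 -> interface port10.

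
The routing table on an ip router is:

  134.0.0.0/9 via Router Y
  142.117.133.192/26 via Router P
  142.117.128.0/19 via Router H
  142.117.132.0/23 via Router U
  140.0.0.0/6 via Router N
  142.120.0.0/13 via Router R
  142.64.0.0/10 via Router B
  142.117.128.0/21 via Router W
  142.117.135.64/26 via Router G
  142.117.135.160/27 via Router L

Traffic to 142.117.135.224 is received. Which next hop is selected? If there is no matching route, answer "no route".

Router W

Routes whose prefix contains 142.117.135.224:
  140.0.0.0/6 (140.0.0.0 - 143.255.255.255) -> Router N
  142.64.0.0/10 (142.64.0.0 - 142.127.255.255) -> Router B
  142.117.128.0/19 (142.117.128.0 - 142.117.159.255) -> Router H
  142.117.128.0/21 (142.117.128.0 - 142.117.135.255) -> Router W
More-specific entries that do NOT match:
  142.117.135.160/27 (142.117.135.160 - 142.117.135.191) does not contain 142.117.135.224
  142.117.133.192/26 (142.117.133.192 - 142.117.133.255) does not contain 142.117.135.224
  142.117.135.64/26 (142.117.135.64 - 142.117.135.127) does not contain 142.117.135.224
  142.117.132.0/23 (142.117.132.0 - 142.117.133.255) does not contain 142.117.135.224
Longest matching prefix is /21 -> next hop Router W.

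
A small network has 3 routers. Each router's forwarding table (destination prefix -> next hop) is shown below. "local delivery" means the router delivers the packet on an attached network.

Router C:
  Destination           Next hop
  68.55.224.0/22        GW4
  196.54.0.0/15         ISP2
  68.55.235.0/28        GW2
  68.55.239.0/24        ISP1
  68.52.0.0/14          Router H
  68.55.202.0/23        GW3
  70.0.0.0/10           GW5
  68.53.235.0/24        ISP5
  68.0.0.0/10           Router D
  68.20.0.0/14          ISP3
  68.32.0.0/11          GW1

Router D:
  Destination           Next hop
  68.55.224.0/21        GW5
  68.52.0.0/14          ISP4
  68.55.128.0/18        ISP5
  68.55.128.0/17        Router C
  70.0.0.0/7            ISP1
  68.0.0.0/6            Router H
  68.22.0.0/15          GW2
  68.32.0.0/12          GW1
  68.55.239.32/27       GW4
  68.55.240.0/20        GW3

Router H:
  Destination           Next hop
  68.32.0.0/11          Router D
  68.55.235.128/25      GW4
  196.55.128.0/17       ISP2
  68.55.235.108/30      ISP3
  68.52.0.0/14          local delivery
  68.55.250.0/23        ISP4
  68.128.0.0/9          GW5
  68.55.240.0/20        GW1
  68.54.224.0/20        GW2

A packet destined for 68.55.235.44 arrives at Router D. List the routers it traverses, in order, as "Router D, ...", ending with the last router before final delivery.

At Router D: longest match for 68.55.235.44 is 68.55.128.0/17 -> Router C
At Router C: longest match for 68.55.235.44 is 68.52.0.0/14 -> Router H
At Router H: longest match for 68.55.235.44 is 68.52.0.0/14 -> local delivery

Router D, Router C, Router H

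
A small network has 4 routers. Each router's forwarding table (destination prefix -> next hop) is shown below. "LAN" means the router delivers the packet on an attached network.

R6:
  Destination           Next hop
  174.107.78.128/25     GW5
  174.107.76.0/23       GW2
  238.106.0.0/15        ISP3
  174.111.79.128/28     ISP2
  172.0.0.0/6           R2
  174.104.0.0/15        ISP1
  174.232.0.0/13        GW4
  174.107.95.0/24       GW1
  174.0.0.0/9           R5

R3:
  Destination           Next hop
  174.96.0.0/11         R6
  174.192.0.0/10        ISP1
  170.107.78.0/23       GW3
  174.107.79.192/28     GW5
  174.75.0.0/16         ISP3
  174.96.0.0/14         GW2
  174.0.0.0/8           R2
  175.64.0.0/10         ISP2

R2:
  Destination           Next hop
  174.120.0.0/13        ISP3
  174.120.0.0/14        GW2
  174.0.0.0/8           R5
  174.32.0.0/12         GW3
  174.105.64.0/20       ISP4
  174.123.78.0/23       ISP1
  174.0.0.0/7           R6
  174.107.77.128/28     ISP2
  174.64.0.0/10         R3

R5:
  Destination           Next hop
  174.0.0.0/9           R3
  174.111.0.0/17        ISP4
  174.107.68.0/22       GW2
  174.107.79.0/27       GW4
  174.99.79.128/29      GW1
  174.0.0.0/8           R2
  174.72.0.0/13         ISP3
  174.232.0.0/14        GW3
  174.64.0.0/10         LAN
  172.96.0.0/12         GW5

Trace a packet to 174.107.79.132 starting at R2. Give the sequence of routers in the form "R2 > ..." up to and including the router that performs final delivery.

R2 > R3 > R6 > R5

At R2: longest match for 174.107.79.132 is 174.64.0.0/10 -> R3
At R3: longest match for 174.107.79.132 is 174.96.0.0/11 -> R6
At R6: longest match for 174.107.79.132 is 174.0.0.0/9 -> R5
At R5: longest match for 174.107.79.132 is 174.64.0.0/10 -> LAN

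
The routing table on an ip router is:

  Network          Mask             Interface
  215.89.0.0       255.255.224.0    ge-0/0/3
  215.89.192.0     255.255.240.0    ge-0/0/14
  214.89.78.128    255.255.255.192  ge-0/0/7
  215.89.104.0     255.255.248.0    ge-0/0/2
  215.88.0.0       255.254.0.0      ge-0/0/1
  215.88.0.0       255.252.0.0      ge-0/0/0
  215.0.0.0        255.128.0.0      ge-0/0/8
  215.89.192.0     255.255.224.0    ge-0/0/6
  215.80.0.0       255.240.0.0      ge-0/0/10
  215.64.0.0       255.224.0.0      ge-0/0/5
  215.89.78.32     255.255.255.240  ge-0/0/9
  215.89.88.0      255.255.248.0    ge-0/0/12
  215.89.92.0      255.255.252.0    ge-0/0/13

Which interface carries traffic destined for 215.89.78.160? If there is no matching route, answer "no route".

ge-0/0/1

Routes whose prefix contains 215.89.78.160:
  215.0.0.0/9 (215.0.0.0 - 215.127.255.255) -> ge-0/0/8
  215.64.0.0/11 (215.64.0.0 - 215.95.255.255) -> ge-0/0/5
  215.80.0.0/12 (215.80.0.0 - 215.95.255.255) -> ge-0/0/10
  215.88.0.0/14 (215.88.0.0 - 215.91.255.255) -> ge-0/0/0
  215.88.0.0/15 (215.88.0.0 - 215.89.255.255) -> ge-0/0/1
More-specific entries that do NOT match:
  215.89.78.32/28 (215.89.78.32 - 215.89.78.47) does not contain 215.89.78.160
  214.89.78.128/26 (214.89.78.128 - 214.89.78.191) does not contain 215.89.78.160
  215.89.92.0/22 (215.89.92.0 - 215.89.95.255) does not contain 215.89.78.160
  215.89.104.0/21 (215.89.104.0 - 215.89.111.255) does not contain 215.89.78.160
  215.89.88.0/21 (215.89.88.0 - 215.89.95.255) does not contain 215.89.78.160
  215.89.192.0/20 (215.89.192.0 - 215.89.207.255) does not contain 215.89.78.160
  215.89.0.0/19 (215.89.0.0 - 215.89.31.255) does not contain 215.89.78.160
  215.89.192.0/19 (215.89.192.0 - 215.89.223.255) does not contain 215.89.78.160
Longest matching prefix is /15 -> interface ge-0/0/1.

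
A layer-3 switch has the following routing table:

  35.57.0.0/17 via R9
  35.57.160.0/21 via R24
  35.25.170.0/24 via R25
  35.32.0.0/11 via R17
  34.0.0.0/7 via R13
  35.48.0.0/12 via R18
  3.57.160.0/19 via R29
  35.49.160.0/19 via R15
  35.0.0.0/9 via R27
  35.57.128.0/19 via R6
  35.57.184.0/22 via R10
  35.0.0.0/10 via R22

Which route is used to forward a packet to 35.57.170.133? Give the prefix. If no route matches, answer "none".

35.48.0.0/12

Entries matching 35.57.170.133:
  34.0.0.0/7 (34.0.0.0 - 35.255.255.255)
  35.0.0.0/9 (35.0.0.0 - 35.127.255.255)
  35.0.0.0/10 (35.0.0.0 - 35.63.255.255)
  35.32.0.0/11 (35.32.0.0 - 35.63.255.255)
  35.48.0.0/12 (35.48.0.0 - 35.63.255.255)
Most specific is 35.48.0.0/12.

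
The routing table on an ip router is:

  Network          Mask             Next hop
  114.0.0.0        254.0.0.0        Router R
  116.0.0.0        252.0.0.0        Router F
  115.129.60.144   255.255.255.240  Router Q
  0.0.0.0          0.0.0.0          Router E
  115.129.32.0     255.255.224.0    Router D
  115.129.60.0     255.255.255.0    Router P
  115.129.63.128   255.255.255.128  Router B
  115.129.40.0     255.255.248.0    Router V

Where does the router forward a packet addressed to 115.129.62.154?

Routes whose prefix contains 115.129.62.154:
  0.0.0.0/0 (default, matches everything) -> Router E
  114.0.0.0/7 (114.0.0.0 - 115.255.255.255) -> Router R
  115.129.32.0/19 (115.129.32.0 - 115.129.63.255) -> Router D
More-specific entries that do NOT match:
  115.129.60.144/28 (115.129.60.144 - 115.129.60.159) does not contain 115.129.62.154
  115.129.63.128/25 (115.129.63.128 - 115.129.63.255) does not contain 115.129.62.154
  115.129.60.0/24 (115.129.60.0 - 115.129.60.255) does not contain 115.129.62.154
  115.129.40.0/21 (115.129.40.0 - 115.129.47.255) does not contain 115.129.62.154
Longest matching prefix is /19 -> next hop Router D.

Router D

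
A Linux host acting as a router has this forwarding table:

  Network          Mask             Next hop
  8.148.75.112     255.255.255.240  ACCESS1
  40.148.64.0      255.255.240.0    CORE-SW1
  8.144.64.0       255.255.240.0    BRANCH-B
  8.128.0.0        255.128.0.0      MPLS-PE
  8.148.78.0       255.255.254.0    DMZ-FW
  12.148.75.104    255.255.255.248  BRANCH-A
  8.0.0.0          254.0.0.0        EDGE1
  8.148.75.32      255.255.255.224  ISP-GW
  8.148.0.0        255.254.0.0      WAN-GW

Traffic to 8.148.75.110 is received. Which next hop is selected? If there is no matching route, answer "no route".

WAN-GW

Routes whose prefix contains 8.148.75.110:
  8.0.0.0/7 (8.0.0.0 - 9.255.255.255) -> EDGE1
  8.128.0.0/9 (8.128.0.0 - 8.255.255.255) -> MPLS-PE
  8.148.0.0/15 (8.148.0.0 - 8.149.255.255) -> WAN-GW
More-specific entries that do NOT match:
  12.148.75.104/29 (12.148.75.104 - 12.148.75.111) does not contain 8.148.75.110
  8.148.75.112/28 (8.148.75.112 - 8.148.75.127) does not contain 8.148.75.110
  8.148.75.32/27 (8.148.75.32 - 8.148.75.63) does not contain 8.148.75.110
  8.148.78.0/23 (8.148.78.0 - 8.148.79.255) does not contain 8.148.75.110
  40.148.64.0/20 (40.148.64.0 - 40.148.79.255) does not contain 8.148.75.110
  8.144.64.0/20 (8.144.64.0 - 8.144.79.255) does not contain 8.148.75.110
Longest matching prefix is /15 -> next hop WAN-GW.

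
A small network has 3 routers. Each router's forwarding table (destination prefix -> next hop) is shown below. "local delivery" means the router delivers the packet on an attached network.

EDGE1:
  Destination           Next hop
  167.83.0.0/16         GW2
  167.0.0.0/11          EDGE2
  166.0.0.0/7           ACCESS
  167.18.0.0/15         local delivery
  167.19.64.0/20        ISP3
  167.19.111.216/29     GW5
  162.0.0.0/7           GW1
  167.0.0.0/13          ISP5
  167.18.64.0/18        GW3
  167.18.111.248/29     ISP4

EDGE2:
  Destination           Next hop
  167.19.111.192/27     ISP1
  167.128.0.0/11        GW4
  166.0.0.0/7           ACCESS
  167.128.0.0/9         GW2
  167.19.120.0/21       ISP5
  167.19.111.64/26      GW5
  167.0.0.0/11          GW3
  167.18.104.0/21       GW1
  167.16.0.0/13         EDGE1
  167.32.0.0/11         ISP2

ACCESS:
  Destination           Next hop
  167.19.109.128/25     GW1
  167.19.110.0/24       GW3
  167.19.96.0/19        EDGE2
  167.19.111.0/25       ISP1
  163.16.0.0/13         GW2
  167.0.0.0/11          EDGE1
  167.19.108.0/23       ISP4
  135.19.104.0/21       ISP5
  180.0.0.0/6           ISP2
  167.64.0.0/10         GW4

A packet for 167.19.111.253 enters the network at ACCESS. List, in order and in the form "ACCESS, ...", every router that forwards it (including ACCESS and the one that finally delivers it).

ACCESS, EDGE2, EDGE1

At ACCESS: longest match for 167.19.111.253 is 167.19.96.0/19 -> EDGE2
At EDGE2: longest match for 167.19.111.253 is 167.16.0.0/13 -> EDGE1
At EDGE1: longest match for 167.19.111.253 is 167.18.0.0/15 -> local delivery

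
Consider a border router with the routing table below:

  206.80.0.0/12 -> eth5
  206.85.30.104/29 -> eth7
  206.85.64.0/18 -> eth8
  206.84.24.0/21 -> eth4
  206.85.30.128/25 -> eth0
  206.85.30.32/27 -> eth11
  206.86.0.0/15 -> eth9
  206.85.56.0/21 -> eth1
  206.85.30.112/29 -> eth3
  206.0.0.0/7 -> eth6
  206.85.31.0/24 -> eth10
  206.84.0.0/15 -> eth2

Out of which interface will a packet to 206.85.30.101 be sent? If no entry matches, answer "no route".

eth2

Routes whose prefix contains 206.85.30.101:
  206.0.0.0/7 (206.0.0.0 - 207.255.255.255) -> eth6
  206.80.0.0/12 (206.80.0.0 - 206.95.255.255) -> eth5
  206.84.0.0/15 (206.84.0.0 - 206.85.255.255) -> eth2
More-specific entries that do NOT match:
  206.85.30.104/29 (206.85.30.104 - 206.85.30.111) does not contain 206.85.30.101
  206.85.30.112/29 (206.85.30.112 - 206.85.30.119) does not contain 206.85.30.101
  206.85.30.32/27 (206.85.30.32 - 206.85.30.63) does not contain 206.85.30.101
  206.85.30.128/25 (206.85.30.128 - 206.85.30.255) does not contain 206.85.30.101
  206.85.31.0/24 (206.85.31.0 - 206.85.31.255) does not contain 206.85.30.101
  206.84.24.0/21 (206.84.24.0 - 206.84.31.255) does not contain 206.85.30.101
  206.85.56.0/21 (206.85.56.0 - 206.85.63.255) does not contain 206.85.30.101
  206.85.64.0/18 (206.85.64.0 - 206.85.127.255) does not contain 206.85.30.101
Longest matching prefix is /15 -> interface eth2.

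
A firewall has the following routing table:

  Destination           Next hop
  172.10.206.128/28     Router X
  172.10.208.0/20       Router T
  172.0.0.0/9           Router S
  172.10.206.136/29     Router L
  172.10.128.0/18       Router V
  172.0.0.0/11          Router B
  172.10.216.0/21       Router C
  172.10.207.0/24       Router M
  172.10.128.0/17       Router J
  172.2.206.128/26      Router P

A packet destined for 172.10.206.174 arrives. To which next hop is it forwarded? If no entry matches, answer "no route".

Router J

Routes whose prefix contains 172.10.206.174:
  172.0.0.0/9 (172.0.0.0 - 172.127.255.255) -> Router S
  172.0.0.0/11 (172.0.0.0 - 172.31.255.255) -> Router B
  172.10.128.0/17 (172.10.128.0 - 172.10.255.255) -> Router J
More-specific entries that do NOT match:
  172.10.206.136/29 (172.10.206.136 - 172.10.206.143) does not contain 172.10.206.174
  172.10.206.128/28 (172.10.206.128 - 172.10.206.143) does not contain 172.10.206.174
  172.2.206.128/26 (172.2.206.128 - 172.2.206.191) does not contain 172.10.206.174
  172.10.207.0/24 (172.10.207.0 - 172.10.207.255) does not contain 172.10.206.174
  172.10.216.0/21 (172.10.216.0 - 172.10.223.255) does not contain 172.10.206.174
  172.10.208.0/20 (172.10.208.0 - 172.10.223.255) does not contain 172.10.206.174
  172.10.128.0/18 (172.10.128.0 - 172.10.191.255) does not contain 172.10.206.174
Longest matching prefix is /17 -> next hop Router J.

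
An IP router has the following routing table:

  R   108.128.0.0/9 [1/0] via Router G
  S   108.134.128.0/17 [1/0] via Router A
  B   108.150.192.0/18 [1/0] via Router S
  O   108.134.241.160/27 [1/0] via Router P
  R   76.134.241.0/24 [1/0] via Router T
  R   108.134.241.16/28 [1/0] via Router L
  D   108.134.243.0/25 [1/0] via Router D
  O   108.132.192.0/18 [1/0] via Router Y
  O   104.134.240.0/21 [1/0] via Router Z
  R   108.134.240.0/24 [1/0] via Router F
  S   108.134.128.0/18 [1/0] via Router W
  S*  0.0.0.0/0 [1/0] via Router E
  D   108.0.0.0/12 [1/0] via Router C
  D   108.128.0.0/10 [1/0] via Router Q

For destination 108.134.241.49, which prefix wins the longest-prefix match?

108.134.128.0/17

Entries matching 108.134.241.49:
  0.0.0.0/0 (default, matches everything)
  108.128.0.0/9 (108.128.0.0 - 108.255.255.255)
  108.128.0.0/10 (108.128.0.0 - 108.191.255.255)
  108.134.128.0/17 (108.134.128.0 - 108.134.255.255)
Most specific is 108.134.128.0/17.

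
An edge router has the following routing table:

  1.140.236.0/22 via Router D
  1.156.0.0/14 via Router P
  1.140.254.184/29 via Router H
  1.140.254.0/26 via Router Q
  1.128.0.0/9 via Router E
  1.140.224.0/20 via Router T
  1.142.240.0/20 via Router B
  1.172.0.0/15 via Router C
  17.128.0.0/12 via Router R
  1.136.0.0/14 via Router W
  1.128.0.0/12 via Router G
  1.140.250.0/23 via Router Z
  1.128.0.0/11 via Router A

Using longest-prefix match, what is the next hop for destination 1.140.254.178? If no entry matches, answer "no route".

Router G

Routes whose prefix contains 1.140.254.178:
  1.128.0.0/9 (1.128.0.0 - 1.255.255.255) -> Router E
  1.128.0.0/11 (1.128.0.0 - 1.159.255.255) -> Router A
  1.128.0.0/12 (1.128.0.0 - 1.143.255.255) -> Router G
More-specific entries that do NOT match:
  1.140.254.184/29 (1.140.254.184 - 1.140.254.191) does not contain 1.140.254.178
  1.140.254.0/26 (1.140.254.0 - 1.140.254.63) does not contain 1.140.254.178
  1.140.250.0/23 (1.140.250.0 - 1.140.251.255) does not contain 1.140.254.178
  1.140.236.0/22 (1.140.236.0 - 1.140.239.255) does not contain 1.140.254.178
  1.140.224.0/20 (1.140.224.0 - 1.140.239.255) does not contain 1.140.254.178
  1.142.240.0/20 (1.142.240.0 - 1.142.255.255) does not contain 1.140.254.178
  1.172.0.0/15 (1.172.0.0 - 1.173.255.255) does not contain 1.140.254.178
  1.156.0.0/14 (1.156.0.0 - 1.159.255.255) does not contain 1.140.254.178
  1.136.0.0/14 (1.136.0.0 - 1.139.255.255) does not contain 1.140.254.178
Longest matching prefix is /12 -> next hop Router G.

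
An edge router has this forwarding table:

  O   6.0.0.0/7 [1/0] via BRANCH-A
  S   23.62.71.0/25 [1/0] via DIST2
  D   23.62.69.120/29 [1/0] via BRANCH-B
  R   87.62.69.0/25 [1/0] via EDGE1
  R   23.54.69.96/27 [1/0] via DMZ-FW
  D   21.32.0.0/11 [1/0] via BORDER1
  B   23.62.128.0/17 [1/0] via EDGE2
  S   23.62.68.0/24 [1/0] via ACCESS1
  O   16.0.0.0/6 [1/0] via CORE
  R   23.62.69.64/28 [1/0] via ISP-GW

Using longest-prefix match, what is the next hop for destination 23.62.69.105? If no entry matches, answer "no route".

No entry's prefix contains 23.62.69.105; there is no default route.

no route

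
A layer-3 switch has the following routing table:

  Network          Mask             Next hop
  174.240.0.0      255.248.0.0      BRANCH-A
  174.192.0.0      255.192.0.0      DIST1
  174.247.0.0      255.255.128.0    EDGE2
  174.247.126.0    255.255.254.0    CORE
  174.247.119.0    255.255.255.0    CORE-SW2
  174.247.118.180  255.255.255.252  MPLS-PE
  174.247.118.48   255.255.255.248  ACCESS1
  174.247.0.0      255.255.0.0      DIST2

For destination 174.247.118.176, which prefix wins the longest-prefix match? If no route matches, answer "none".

Entries matching 174.247.118.176:
  174.192.0.0/10 (174.192.0.0 - 174.255.255.255)
  174.240.0.0/13 (174.240.0.0 - 174.247.255.255)
  174.247.0.0/16 (174.247.0.0 - 174.247.255.255)
  174.247.0.0/17 (174.247.0.0 - 174.247.127.255)
Most specific is 174.247.0.0/17.

174.247.0.0/17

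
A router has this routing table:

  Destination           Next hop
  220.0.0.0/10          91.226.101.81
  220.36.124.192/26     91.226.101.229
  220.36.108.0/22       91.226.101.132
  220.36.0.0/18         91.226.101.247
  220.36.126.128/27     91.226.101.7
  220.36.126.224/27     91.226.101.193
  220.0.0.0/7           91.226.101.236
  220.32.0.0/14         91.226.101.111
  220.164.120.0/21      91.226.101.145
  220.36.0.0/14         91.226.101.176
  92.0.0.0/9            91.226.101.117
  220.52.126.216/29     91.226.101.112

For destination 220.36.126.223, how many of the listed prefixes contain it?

3

Prefixes containing 220.36.126.223:
  220.0.0.0/7 (220.0.0.0 - 221.255.255.255)
  220.0.0.0/10 (220.0.0.0 - 220.63.255.255)
  220.36.0.0/14 (220.36.0.0 - 220.39.255.255)
Total matching entries: 3.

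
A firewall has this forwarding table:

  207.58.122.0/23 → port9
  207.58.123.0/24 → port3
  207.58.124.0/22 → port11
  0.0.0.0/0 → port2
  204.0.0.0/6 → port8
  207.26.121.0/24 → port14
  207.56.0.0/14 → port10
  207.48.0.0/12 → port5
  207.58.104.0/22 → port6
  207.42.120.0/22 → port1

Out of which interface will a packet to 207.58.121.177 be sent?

Routes whose prefix contains 207.58.121.177:
  0.0.0.0/0 (default, matches everything) -> port2
  204.0.0.0/6 (204.0.0.0 - 207.255.255.255) -> port8
  207.48.0.0/12 (207.48.0.0 - 207.63.255.255) -> port5
  207.56.0.0/14 (207.56.0.0 - 207.59.255.255) -> port10
More-specific entries that do NOT match:
  207.58.123.0/24 (207.58.123.0 - 207.58.123.255) does not contain 207.58.121.177
  207.26.121.0/24 (207.26.121.0 - 207.26.121.255) does not contain 207.58.121.177
  207.58.122.0/23 (207.58.122.0 - 207.58.123.255) does not contain 207.58.121.177
  207.58.124.0/22 (207.58.124.0 - 207.58.127.255) does not contain 207.58.121.177
  207.58.104.0/22 (207.58.104.0 - 207.58.107.255) does not contain 207.58.121.177
  207.42.120.0/22 (207.42.120.0 - 207.42.123.255) does not contain 207.58.121.177
Longest matching prefix is /14 -> interface port10.

port10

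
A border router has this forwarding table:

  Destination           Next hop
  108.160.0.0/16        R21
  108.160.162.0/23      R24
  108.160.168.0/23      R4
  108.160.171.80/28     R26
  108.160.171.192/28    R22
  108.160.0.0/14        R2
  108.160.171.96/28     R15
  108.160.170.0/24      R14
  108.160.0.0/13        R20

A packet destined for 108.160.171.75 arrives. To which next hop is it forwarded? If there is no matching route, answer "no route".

Routes whose prefix contains 108.160.171.75:
  108.160.0.0/13 (108.160.0.0 - 108.167.255.255) -> R20
  108.160.0.0/14 (108.160.0.0 - 108.163.255.255) -> R2
  108.160.0.0/16 (108.160.0.0 - 108.160.255.255) -> R21
More-specific entries that do NOT match:
  108.160.171.80/28 (108.160.171.80 - 108.160.171.95) does not contain 108.160.171.75
  108.160.171.192/28 (108.160.171.192 - 108.160.171.207) does not contain 108.160.171.75
  108.160.171.96/28 (108.160.171.96 - 108.160.171.111) does not contain 108.160.171.75
  108.160.170.0/24 (108.160.170.0 - 108.160.170.255) does not contain 108.160.171.75
  108.160.162.0/23 (108.160.162.0 - 108.160.163.255) does not contain 108.160.171.75
  108.160.168.0/23 (108.160.168.0 - 108.160.169.255) does not contain 108.160.171.75
Longest matching prefix is /16 -> next hop R21.

R21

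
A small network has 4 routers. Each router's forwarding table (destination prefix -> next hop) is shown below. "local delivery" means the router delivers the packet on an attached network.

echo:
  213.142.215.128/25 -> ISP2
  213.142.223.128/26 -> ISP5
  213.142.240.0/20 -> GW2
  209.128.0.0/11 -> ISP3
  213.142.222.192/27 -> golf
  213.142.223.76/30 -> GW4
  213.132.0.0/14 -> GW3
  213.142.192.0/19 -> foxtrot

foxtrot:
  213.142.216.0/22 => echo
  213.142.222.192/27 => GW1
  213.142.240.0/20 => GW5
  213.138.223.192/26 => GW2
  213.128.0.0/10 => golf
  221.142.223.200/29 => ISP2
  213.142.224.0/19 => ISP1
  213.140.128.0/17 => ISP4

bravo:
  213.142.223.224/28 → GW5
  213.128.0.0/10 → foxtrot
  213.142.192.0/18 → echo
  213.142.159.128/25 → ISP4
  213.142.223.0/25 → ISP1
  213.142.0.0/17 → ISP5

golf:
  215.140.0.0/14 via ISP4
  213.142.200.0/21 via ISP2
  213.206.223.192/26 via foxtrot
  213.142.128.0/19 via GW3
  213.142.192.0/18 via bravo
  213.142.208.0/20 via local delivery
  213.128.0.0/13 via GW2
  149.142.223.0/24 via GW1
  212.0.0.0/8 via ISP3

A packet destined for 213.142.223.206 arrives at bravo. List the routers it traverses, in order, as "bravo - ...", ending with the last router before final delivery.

At bravo: longest match for 213.142.223.206 is 213.142.192.0/18 -> echo
At echo: longest match for 213.142.223.206 is 213.142.192.0/19 -> foxtrot
At foxtrot: longest match for 213.142.223.206 is 213.128.0.0/10 -> golf
At golf: longest match for 213.142.223.206 is 213.142.208.0/20 -> local delivery

bravo - echo - foxtrot - golf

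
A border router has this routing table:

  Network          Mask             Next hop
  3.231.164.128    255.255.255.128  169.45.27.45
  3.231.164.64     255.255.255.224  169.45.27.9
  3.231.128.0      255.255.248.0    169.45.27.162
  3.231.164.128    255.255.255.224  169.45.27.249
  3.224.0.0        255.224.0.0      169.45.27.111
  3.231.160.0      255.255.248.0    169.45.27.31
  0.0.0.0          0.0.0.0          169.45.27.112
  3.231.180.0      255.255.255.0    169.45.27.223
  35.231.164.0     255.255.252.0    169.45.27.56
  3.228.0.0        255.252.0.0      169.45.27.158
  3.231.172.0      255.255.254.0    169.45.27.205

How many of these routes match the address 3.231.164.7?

Prefixes containing 3.231.164.7:
  0.0.0.0/0 (default, matches everything)
  3.224.0.0/11 (3.224.0.0 - 3.255.255.255)
  3.228.0.0/14 (3.228.0.0 - 3.231.255.255)
  3.231.160.0/21 (3.231.160.0 - 3.231.167.255)
Total matching entries: 4.

4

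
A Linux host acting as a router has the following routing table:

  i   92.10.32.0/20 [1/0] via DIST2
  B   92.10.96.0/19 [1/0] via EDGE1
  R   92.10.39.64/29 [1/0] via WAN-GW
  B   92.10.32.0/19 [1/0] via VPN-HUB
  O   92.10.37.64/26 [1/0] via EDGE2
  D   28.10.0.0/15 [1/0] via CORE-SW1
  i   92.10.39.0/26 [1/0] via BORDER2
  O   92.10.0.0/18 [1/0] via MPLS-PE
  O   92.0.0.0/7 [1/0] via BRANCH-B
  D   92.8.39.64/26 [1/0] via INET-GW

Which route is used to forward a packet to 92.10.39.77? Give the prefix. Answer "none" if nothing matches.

92.10.32.0/20

Entries matching 92.10.39.77:
  92.0.0.0/7 (92.0.0.0 - 93.255.255.255)
  92.10.0.0/18 (92.10.0.0 - 92.10.63.255)
  92.10.32.0/19 (92.10.32.0 - 92.10.63.255)
  92.10.32.0/20 (92.10.32.0 - 92.10.47.255)
Most specific is 92.10.32.0/20.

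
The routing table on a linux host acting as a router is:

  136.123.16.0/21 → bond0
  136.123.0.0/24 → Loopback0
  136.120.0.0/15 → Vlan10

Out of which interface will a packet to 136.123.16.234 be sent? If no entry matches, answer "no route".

Routes whose prefix contains 136.123.16.234:
  136.123.16.0/21 (136.123.16.0 - 136.123.23.255) -> bond0
More-specific entries that do NOT match:
  136.123.0.0/24 (136.123.0.0 - 136.123.0.255) does not contain 136.123.16.234
Longest matching prefix is /21 -> interface bond0.

bond0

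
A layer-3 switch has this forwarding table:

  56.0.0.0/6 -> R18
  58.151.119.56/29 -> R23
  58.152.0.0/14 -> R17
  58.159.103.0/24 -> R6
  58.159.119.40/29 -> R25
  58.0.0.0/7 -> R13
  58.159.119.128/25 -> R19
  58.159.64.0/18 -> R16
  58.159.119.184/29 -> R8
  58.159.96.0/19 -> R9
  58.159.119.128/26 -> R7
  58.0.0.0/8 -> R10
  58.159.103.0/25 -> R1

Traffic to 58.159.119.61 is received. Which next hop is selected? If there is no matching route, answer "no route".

Routes whose prefix contains 58.159.119.61:
  56.0.0.0/6 (56.0.0.0 - 59.255.255.255) -> R18
  58.0.0.0/7 (58.0.0.0 - 59.255.255.255) -> R13
  58.0.0.0/8 (58.0.0.0 - 58.255.255.255) -> R10
  58.159.64.0/18 (58.159.64.0 - 58.159.127.255) -> R16
  58.159.96.0/19 (58.159.96.0 - 58.159.127.255) -> R9
More-specific entries that do NOT match:
  58.151.119.56/29 (58.151.119.56 - 58.151.119.63) does not contain 58.159.119.61
  58.159.119.40/29 (58.159.119.40 - 58.159.119.47) does not contain 58.159.119.61
  58.159.119.184/29 (58.159.119.184 - 58.159.119.191) does not contain 58.159.119.61
  58.159.119.128/26 (58.159.119.128 - 58.159.119.191) does not contain 58.159.119.61
  58.159.119.128/25 (58.159.119.128 - 58.159.119.255) does not contain 58.159.119.61
  58.159.103.0/25 (58.159.103.0 - 58.159.103.127) does not contain 58.159.119.61
  58.159.103.0/24 (58.159.103.0 - 58.159.103.255) does not contain 58.159.119.61
Longest matching prefix is /19 -> next hop R9.

R9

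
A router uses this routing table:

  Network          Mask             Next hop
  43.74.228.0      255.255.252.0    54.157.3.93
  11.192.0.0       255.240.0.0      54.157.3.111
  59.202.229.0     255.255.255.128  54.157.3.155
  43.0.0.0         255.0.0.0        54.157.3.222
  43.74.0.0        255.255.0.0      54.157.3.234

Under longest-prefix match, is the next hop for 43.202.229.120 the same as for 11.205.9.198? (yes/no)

43.202.229.120: longest match 43.0.0.0/8 -> 54.157.3.222
11.205.9.198: longest match 11.192.0.0/12 -> 54.157.3.111

no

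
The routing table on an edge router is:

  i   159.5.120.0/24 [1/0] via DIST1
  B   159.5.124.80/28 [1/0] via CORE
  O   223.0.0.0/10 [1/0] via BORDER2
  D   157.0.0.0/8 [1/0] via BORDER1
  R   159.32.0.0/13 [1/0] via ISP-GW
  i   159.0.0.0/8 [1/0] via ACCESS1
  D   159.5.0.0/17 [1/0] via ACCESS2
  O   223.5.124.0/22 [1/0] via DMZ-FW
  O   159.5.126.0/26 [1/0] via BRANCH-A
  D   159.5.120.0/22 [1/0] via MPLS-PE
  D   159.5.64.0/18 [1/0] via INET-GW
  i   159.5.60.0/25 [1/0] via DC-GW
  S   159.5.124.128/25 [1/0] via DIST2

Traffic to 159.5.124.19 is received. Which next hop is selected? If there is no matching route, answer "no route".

Routes whose prefix contains 159.5.124.19:
  159.0.0.0/8 (159.0.0.0 - 159.255.255.255) -> ACCESS1
  159.5.0.0/17 (159.5.0.0 - 159.5.127.255) -> ACCESS2
  159.5.64.0/18 (159.5.64.0 - 159.5.127.255) -> INET-GW
More-specific entries that do NOT match:
  159.5.124.80/28 (159.5.124.80 - 159.5.124.95) does not contain 159.5.124.19
  159.5.126.0/26 (159.5.126.0 - 159.5.126.63) does not contain 159.5.124.19
  159.5.60.0/25 (159.5.60.0 - 159.5.60.127) does not contain 159.5.124.19
  159.5.124.128/25 (159.5.124.128 - 159.5.124.255) does not contain 159.5.124.19
  159.5.120.0/24 (159.5.120.0 - 159.5.120.255) does not contain 159.5.124.19
  223.5.124.0/22 (223.5.124.0 - 223.5.127.255) does not contain 159.5.124.19
  159.5.120.0/22 (159.5.120.0 - 159.5.123.255) does not contain 159.5.124.19
Longest matching prefix is /18 -> next hop INET-GW.

INET-GW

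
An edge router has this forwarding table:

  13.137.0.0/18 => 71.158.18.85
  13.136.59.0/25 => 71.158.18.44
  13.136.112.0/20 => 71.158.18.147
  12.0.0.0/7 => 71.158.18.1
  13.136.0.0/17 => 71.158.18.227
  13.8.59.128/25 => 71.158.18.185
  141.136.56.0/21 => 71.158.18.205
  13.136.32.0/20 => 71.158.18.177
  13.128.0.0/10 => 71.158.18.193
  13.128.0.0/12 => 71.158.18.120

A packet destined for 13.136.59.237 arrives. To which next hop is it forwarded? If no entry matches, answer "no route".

71.158.18.227

Routes whose prefix contains 13.136.59.237:
  12.0.0.0/7 (12.0.0.0 - 13.255.255.255) -> 71.158.18.1
  13.128.0.0/10 (13.128.0.0 - 13.191.255.255) -> 71.158.18.193
  13.128.0.0/12 (13.128.0.0 - 13.143.255.255) -> 71.158.18.120
  13.136.0.0/17 (13.136.0.0 - 13.136.127.255) -> 71.158.18.227
More-specific entries that do NOT match:
  13.136.59.0/25 (13.136.59.0 - 13.136.59.127) does not contain 13.136.59.237
  13.8.59.128/25 (13.8.59.128 - 13.8.59.255) does not contain 13.136.59.237
  141.136.56.0/21 (141.136.56.0 - 141.136.63.255) does not contain 13.136.59.237
  13.136.112.0/20 (13.136.112.0 - 13.136.127.255) does not contain 13.136.59.237
  13.136.32.0/20 (13.136.32.0 - 13.136.47.255) does not contain 13.136.59.237
  13.137.0.0/18 (13.137.0.0 - 13.137.63.255) does not contain 13.136.59.237
Longest matching prefix is /17 -> next hop 71.158.18.227.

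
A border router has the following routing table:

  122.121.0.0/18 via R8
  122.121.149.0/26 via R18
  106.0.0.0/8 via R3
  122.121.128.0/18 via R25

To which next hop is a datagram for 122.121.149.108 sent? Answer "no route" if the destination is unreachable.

R25

Routes whose prefix contains 122.121.149.108:
  122.121.128.0/18 (122.121.128.0 - 122.121.191.255) -> R25
More-specific entries that do NOT match:
  122.121.149.0/26 (122.121.149.0 - 122.121.149.63) does not contain 122.121.149.108
Longest matching prefix is /18 -> next hop R25.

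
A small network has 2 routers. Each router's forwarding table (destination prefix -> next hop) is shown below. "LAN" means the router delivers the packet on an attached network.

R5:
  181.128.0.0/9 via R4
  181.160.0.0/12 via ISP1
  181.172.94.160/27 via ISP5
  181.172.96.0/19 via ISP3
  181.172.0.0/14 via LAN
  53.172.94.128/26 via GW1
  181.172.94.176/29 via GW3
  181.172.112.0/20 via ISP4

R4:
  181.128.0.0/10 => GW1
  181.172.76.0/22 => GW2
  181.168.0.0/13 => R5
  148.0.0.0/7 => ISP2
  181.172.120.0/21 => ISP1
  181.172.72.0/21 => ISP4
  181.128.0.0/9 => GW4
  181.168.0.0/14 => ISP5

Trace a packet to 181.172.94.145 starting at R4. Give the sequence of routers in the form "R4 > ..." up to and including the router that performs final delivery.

R4 > R5

At R4: longest match for 181.172.94.145 is 181.168.0.0/13 -> R5
At R5: longest match for 181.172.94.145 is 181.172.0.0/14 -> LAN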